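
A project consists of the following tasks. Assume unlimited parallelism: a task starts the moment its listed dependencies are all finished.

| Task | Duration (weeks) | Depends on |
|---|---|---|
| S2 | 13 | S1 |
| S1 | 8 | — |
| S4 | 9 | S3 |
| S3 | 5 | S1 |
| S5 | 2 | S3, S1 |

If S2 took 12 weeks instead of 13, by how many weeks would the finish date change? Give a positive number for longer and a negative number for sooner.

Actual critical path: S1→S3→S4 = 8+5+9 = 22 ⇒ 22 weeks.
S2 is off the critical path — its longest chain is 21 weeks, giving 1 of slack.
The critical path is still S1→S3→S4; finish is now 22 weeks.
Change in finish: 22 − 22 = +0 weeks.

0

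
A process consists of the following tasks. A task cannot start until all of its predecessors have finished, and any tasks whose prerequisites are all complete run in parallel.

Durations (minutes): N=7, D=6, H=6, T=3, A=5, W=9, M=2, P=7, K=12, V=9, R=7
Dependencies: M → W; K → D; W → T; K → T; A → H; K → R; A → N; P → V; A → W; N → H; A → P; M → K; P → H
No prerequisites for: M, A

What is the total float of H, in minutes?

3

The longest chain is M→K→R = 2+12+7 = 21; overall finish 21 minutes.
The longest chain containing H totals 18 minutes.
Slack of H = 15 − 12 = 3 minutes.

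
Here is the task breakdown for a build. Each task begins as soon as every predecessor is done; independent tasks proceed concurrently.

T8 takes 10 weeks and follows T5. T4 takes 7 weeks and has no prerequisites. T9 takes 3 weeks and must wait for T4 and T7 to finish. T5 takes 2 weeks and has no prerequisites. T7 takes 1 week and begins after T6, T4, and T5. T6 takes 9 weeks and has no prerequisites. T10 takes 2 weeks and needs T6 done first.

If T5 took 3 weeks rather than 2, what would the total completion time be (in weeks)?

Critical path before the change: T6→T7→T9 = 9+1+3 = 13 giving 13 weeks.
The longest path through T5 is only 12 weeks, so T5 has float 1.
Now T5→T8 = 3+10 = 13 is longest, so the finish becomes 13 weeks.

13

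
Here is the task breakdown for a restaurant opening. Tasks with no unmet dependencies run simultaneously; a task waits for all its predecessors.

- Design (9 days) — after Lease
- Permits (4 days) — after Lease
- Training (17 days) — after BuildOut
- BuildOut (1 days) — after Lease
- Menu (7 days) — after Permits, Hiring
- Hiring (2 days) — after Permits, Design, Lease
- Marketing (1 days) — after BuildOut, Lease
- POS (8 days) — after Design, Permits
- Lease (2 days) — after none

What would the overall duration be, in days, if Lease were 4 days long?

22

Critical path before the change: Lease→Design→Hiring→Menu = 2+9+2+7 = 20 giving 20 days.
Lease lies on that path, so at 4 days the path becomes 22 days.
No other chain overtakes it, so the finish is 22 days.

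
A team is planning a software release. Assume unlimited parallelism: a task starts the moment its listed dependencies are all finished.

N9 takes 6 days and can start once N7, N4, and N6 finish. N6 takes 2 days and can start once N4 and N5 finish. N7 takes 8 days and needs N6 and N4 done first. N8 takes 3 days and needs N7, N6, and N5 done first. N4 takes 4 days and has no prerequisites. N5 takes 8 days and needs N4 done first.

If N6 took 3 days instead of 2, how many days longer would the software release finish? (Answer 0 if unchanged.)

Critical path before the change: N4→N5→N6→N7→N9 = 4+8+2+8+6 = 28 giving 28 days.
Since N6 is critical, the +1 change carries straight to that chain (now 29 days).
No other chain overtakes it, so the finish is 29 days.
Change in finish: 29 − 28 = +1 days.

1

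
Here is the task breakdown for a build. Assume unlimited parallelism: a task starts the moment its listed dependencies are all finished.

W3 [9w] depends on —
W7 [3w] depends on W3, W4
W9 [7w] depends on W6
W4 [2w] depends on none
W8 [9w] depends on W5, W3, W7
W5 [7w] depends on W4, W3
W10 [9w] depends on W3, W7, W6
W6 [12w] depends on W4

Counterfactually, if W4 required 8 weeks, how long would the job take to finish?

29

Baseline: W3→W5→W8 = 9+7+9 = 25 → 25 weeks.
The longest path through W4 is only 23 weeks, so W4 has float 2.
Now W4→W6→W10 = 8+12+9 = 29 is longest, so the finish becomes 29 weeks.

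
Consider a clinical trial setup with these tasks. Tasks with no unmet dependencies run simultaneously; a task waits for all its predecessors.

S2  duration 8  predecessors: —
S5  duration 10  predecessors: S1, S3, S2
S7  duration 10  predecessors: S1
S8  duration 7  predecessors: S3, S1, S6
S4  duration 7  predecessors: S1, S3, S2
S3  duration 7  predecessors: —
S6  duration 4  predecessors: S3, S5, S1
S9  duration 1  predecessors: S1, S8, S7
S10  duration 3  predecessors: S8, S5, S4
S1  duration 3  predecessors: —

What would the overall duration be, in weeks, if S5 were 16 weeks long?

The binding path is S2→S5→S6→S8→S10 = 8+10+4+7+3 = 32; finish at 32 weeks.
S5 is on the critical path; changing it to 16 makes that path 38 weeks.
That remains the longest chain; total 38 weeks.

38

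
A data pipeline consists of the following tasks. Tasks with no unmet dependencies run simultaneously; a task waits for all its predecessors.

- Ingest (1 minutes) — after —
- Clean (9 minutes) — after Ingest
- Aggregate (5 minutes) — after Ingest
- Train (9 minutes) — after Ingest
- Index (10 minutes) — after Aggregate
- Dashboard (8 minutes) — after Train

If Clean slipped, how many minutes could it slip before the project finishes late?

8

Critical path: Ingest→Train→Dashboard = 1+9+8 = 18, so the finish is 18 minutes.
Clean finishes as early as 10 and must finish by 18.
Slack of Clean = 9 − 1 = 8 minutes.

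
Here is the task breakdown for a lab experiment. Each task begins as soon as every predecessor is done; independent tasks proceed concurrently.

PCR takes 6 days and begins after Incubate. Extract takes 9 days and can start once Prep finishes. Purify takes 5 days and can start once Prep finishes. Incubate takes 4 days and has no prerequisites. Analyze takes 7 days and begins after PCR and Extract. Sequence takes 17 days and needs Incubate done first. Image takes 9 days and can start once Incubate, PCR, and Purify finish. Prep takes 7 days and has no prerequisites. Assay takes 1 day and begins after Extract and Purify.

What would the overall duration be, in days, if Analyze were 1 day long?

Critical path before the change: Prep→Extract→Analyze = 7+9+7 = 23 giving 23 days.
Analyze lies on that path, so at 1 day the path becomes 17 days.
The binding chain switches to Prep→Purify→Image = 7+5+9 = 21; finish 21 days.

21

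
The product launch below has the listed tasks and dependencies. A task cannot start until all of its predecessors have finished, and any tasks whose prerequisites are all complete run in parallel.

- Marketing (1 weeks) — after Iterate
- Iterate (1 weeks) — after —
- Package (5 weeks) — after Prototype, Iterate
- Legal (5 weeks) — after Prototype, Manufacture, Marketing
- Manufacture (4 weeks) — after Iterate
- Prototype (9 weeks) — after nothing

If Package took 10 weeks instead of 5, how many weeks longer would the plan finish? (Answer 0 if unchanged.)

Critical path before the change: Prototype→Package = 9+5 = 14 giving 14 weeks.
Since Package is critical, the +5 change carries straight to that chain (now 19 weeks).
No other chain overtakes it, so the finish is 19 weeks.
Change in finish: 19 − 14 = +5 weeks.

5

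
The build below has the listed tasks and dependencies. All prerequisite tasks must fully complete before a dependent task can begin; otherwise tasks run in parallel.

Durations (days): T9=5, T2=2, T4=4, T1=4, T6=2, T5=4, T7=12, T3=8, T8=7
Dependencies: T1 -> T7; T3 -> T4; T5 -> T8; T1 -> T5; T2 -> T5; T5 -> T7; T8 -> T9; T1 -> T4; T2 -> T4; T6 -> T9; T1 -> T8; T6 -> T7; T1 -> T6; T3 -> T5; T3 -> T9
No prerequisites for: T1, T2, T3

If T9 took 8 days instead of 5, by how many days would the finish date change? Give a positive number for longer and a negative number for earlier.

3

Critical path before the change: T3→T5→T8→T9 = 8+4+7+5 = 24 giving 24 days.
Since T9 is critical, the +3 change carries straight to that chain (now 27 days).
No other chain overtakes it, so the finish is 27 days.
Change in finish: 27 − 24 = +3 days.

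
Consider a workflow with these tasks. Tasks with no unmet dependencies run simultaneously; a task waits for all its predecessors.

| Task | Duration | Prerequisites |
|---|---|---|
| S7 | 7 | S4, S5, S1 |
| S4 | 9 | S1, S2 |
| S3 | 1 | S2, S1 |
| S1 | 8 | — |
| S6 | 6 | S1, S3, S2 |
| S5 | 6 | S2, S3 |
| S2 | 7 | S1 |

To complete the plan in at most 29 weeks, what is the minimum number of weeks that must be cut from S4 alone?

Current finish: 31 weeks; target: 29.
S4 is on every critical path, so each week cut from S4 cuts the finish by one (this holds down to a finish of 29).
Need 31 − 29 = 2 weeks off S4 → S4 becomes 7 weeks, finish becomes 29.

2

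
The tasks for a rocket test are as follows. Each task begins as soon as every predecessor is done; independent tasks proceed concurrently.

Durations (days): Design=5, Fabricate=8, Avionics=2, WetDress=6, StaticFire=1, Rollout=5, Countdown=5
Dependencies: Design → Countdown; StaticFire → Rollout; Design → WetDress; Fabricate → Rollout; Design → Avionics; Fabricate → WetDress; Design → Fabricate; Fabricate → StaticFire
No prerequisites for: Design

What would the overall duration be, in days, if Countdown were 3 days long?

Critical path before the change: Design→Fabricate→WetDress = 5+8+6 = 19 giving 19 days.
Countdown has 9 days of float (longest path through it is 10).
The critical path is still Design→Fabricate→WetDress; finish is now 19 days.

19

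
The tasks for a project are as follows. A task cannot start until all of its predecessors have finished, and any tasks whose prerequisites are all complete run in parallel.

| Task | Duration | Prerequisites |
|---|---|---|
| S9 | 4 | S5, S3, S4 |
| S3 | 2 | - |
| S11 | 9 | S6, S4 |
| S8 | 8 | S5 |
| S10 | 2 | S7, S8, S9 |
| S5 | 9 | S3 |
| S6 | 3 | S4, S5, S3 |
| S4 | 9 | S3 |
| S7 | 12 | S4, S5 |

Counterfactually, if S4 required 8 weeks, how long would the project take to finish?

As given, the longest chain is S3→S4→S7→S10 = 2+9+12+2 = 25, so the finish is 25 weeks.
S4 is on the critical path; changing it to 8 makes that path 24 weeks.
Now S3→S5→S7→S10 = 2+9+12+2 = 25 is longest, so the finish becomes 25 weeks.

25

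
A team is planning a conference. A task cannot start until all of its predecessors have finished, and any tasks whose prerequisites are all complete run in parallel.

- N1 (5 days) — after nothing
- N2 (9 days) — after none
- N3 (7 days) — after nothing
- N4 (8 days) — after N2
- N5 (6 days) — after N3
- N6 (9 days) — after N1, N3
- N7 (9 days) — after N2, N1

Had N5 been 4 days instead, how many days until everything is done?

18

Baseline: N2→N7 = 9+9 = 18 → 18 days.
N5 has 5 days of float (longest path through it is 13).
No other chain overtakes it, so the finish is 18 days.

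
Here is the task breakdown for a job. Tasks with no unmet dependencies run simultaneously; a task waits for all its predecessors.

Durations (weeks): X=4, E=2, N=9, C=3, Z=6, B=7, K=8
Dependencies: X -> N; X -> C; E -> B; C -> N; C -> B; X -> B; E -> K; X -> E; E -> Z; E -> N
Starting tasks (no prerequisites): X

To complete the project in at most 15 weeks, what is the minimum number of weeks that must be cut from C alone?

1

Current finish: 16 weeks; target: 15.
C is on every critical path, so each week cut from C cuts the finish by one (this holds down to a finish of 15).
Need 16 − 15 = 1 week off C → C becomes 2 weeks, finish becomes 15.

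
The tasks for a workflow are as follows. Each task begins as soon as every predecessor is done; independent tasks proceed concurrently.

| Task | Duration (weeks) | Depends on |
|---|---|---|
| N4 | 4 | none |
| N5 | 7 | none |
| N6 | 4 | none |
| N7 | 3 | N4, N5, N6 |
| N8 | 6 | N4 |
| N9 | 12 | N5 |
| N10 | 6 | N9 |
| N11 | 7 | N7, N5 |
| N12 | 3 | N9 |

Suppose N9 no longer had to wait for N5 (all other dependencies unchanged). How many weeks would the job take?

18

Before: longest chain N5→N9→N10 = 7+12+6 = 25, finish 25.
Without N5→N9, N9's earliest start moves from 7 to 0.
The longest chain is now N9→N10 = 12+6 = 18, so the job takes 18 weeks.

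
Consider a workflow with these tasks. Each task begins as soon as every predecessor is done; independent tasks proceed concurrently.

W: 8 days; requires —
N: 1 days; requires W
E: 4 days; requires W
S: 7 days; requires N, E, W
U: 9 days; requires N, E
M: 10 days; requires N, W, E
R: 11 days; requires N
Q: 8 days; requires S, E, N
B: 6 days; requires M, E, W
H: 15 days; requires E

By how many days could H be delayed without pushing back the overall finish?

1

The longest chain is W→E→M→B = 8+4+10+6 = 28; overall finish 28 days.
The longest chain containing H totals 27 days.
So H can slip 28 − 27 = 1 day.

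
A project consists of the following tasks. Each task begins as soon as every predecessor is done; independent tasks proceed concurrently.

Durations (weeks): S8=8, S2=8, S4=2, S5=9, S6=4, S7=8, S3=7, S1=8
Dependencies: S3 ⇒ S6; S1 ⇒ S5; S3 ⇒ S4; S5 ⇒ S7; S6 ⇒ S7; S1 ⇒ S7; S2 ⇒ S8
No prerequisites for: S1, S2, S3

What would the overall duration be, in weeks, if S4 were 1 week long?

25

Baseline: S1→S5→S7 = 8+9+8 = 25 → 25 weeks.
S4 is off the critical path — its longest chain is 9 weeks, giving 16 of slack.
That remains the longest chain; total 25 weeks.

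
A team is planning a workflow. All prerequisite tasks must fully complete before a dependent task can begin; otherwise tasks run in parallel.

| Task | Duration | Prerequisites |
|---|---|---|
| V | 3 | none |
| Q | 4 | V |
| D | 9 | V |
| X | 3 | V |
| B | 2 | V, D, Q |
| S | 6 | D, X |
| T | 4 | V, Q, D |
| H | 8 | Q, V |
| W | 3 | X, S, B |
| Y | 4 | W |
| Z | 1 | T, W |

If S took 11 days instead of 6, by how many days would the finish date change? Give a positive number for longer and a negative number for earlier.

5

Baseline: V→D→S→W→Y = 3+9+6+3+4 = 25 → 25 days.
S lies on that path, so at 11 days the path becomes 30 days.
That remains the longest chain; total 30 days.
Change in finish: 30 − 25 = +5 days.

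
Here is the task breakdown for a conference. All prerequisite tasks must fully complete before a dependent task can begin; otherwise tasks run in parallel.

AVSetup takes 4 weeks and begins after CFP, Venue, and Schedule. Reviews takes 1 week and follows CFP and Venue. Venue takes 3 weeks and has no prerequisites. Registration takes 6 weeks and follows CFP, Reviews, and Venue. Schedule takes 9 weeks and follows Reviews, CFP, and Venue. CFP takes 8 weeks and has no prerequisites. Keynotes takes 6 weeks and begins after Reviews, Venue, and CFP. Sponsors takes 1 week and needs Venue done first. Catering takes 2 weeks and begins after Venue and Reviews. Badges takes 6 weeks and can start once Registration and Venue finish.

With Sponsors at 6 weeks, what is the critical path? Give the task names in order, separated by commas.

CFP, Reviews, Schedule, AVSetup

As given, the longest chain is CFP→Reviews→Schedule→AVSetup = 8+1+9+4 = 22, so the finish is 22 weeks.
Sponsors is off the critical path — its longest chain is 4 weeks, giving 18 of slack.
No other chain overtakes it, so the finish is 22 weeks.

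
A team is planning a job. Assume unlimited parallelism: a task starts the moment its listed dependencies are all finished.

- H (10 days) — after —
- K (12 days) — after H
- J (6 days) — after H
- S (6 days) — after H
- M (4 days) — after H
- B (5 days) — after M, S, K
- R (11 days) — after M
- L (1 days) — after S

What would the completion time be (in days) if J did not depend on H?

With the dependency in place, H→K→B = 10+12+5 = 27 sets the finish at 27 days.
Without H→J, J's earliest start moves from 10 to 0.
After: H→K→B = 10+12+5 = 27 → 27 days.

27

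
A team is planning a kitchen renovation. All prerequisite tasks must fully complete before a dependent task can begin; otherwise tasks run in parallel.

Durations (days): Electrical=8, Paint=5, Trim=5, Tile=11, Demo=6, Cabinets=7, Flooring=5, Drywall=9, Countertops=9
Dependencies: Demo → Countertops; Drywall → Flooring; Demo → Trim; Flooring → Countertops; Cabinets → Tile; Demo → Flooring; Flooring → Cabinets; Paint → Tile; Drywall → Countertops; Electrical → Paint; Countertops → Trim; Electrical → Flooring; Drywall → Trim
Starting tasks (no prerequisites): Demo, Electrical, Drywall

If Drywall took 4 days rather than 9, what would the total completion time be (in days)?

31

As given, the longest chain is Drywall→Flooring→Cabinets→Tile = 9+5+7+11 = 32, so the finish is 32 days.
Drywall is on the critical path; changing it to 4 makes that path 27 days.
The binding chain switches to Electrical→Flooring→Cabinets→Tile = 8+5+7+11 = 31; finish 31 days.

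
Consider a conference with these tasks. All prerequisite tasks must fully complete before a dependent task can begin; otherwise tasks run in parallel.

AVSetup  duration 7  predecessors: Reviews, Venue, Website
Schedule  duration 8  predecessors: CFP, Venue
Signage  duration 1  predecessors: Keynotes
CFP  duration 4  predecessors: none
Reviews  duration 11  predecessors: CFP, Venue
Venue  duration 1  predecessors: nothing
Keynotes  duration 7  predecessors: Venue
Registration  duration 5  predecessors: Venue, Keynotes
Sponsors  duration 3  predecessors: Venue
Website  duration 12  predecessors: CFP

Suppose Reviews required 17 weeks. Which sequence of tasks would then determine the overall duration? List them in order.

CFP, Reviews, AVSetup

Baseline: CFP→Website→AVSetup = 4+12+7 = 23 → 23 weeks.
Reviews has 1 week of float (longest path through it is 22).
The binding chain switches to CFP→Reviews→AVSetup = 4+17+7 = 28; finish 28 weeks.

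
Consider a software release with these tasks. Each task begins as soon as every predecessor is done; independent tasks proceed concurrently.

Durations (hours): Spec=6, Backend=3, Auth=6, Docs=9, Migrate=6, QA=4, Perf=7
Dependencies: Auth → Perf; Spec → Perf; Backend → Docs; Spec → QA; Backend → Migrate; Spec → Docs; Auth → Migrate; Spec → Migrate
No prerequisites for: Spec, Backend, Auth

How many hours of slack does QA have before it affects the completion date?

Spec→Docs = 6+9 = 15 sets the makespan at 15 hours.
Longest path through QA: 10 hours (earliest finish 10, latest finish 15).
So QA can slip 15 − 10 = 5 hours.

5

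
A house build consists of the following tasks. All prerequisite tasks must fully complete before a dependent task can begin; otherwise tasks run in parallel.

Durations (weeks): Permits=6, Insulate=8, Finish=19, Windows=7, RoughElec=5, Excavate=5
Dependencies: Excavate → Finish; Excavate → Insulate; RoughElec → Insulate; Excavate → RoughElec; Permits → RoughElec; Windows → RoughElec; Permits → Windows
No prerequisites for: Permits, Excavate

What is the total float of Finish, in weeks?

Critical path: Permits→Windows→RoughElec→Insulate = 6+7+5+8 = 26, so the finish is 26 weeks.
Longest path through Finish: 24 weeks (earliest finish 24, latest finish 26).
Slack of Finish = 7 − 5 = 2 weeks.

2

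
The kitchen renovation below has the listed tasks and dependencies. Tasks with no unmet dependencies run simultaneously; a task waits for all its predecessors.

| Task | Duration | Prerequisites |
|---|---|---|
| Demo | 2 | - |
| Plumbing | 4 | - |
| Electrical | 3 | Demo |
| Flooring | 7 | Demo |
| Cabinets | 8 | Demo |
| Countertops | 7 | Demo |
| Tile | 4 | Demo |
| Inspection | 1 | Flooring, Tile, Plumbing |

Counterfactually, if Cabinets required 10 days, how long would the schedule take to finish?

Baseline: Demo→Cabinets = 2+8 = 10 → 10 days.
Cabinets lies on that path, so at 10 days the path becomes 12 days.
The critical path is still Demo→Cabinets; finish is now 12 days.

12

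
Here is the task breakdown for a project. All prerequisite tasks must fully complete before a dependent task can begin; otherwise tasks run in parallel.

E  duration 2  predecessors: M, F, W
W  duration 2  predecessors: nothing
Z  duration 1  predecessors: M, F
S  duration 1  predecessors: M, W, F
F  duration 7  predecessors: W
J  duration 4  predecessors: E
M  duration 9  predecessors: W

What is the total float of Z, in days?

The longest chain is W→M→E→J = 2+9+2+4 = 17; overall finish 17 days.
Longest path through Z: 12 days (earliest finish 12, latest finish 17).
So Z can slip 17 − 12 = 5 days.

5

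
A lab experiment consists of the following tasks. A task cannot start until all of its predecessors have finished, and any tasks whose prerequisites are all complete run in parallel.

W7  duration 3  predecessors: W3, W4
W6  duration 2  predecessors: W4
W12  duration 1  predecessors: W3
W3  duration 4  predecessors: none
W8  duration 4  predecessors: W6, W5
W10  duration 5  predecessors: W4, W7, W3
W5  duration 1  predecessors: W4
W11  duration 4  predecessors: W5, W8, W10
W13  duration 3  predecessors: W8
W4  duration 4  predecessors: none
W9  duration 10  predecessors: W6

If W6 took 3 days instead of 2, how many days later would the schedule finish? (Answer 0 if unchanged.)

1

Actual critical path: W4→W6→W9 = 4+2+10 = 16 ⇒ 16 days.
Since W6 is critical, the +1 change carries straight to that chain (now 17 days).
No other chain overtakes it, so the finish is 17 days.
Change in finish: 17 − 16 = +1 days.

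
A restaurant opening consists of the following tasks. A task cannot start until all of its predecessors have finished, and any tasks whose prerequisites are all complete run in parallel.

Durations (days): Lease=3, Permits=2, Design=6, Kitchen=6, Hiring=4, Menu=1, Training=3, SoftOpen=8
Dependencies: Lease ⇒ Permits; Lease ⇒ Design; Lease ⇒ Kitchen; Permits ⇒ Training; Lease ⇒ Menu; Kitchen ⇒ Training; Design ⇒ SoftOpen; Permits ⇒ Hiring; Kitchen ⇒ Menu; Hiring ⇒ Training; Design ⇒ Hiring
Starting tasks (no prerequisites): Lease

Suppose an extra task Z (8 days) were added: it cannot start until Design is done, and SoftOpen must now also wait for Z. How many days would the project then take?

25

Originally the project takes 17 days.
With Z inserted, SoftOpen now waits for max(Design, Z).
New critical path: Lease→Design→Z→SoftOpen = 3+6+8+8 = 25 ⇒ 25 days.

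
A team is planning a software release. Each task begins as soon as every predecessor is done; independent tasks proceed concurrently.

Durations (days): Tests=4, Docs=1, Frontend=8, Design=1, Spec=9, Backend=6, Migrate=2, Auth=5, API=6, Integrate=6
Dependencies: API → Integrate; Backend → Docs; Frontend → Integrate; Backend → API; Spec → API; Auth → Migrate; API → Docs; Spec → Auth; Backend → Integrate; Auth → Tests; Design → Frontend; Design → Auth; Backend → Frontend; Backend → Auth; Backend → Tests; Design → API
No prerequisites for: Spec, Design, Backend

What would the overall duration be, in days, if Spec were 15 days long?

As given, the longest chain is Spec→API→Integrate = 9+6+6 = 21, so the finish is 21 days.
Spec is on the critical path; changing it to 15 makes that path 27 days.
That remains the longest chain; total 27 days.

27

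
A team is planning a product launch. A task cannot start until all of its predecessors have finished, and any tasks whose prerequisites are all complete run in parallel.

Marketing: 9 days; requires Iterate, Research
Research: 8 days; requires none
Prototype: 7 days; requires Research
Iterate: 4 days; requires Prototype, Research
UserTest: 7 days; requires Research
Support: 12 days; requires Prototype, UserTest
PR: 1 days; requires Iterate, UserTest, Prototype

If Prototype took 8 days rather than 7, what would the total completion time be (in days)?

As given, the longest chain is Research→Prototype→Iterate→Marketing = 8+7+4+9 = 28, so the finish is 28 days.
Prototype is on the critical path; changing it to 8 makes that path 29 days.
That remains the longest chain; total 29 days.

29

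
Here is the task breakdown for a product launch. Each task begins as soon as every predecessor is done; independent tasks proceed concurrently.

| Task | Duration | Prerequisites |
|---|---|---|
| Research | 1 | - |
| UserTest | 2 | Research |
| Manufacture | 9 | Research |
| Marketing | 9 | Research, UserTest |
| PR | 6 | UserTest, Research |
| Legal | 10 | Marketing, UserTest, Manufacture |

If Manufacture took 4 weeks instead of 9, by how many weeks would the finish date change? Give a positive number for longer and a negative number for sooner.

0

Actual critical path: Research→UserTest→Marketing→Legal = 1+2+9+10 = 22 ⇒ 22 weeks.
Manufacture has 2 weeks of float (longest path through it is 20).
No other chain overtakes it, so the finish is 22 weeks.
Change in finish: 22 − 22 = +0 weeks.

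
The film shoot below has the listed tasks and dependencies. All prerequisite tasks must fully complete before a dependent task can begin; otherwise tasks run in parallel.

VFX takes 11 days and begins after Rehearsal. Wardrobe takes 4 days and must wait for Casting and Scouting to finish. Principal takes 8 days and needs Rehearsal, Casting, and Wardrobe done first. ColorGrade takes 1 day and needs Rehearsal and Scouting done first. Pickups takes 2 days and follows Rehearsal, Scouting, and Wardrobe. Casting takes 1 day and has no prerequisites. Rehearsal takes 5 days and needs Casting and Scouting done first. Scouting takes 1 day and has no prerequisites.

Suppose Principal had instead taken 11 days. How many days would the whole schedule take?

Baseline: Casting→Rehearsal→VFX = 1+5+11 = 17 → 17 days.
Principal is off the critical path — its longest chain is 14 days, giving 3 of slack.
Now Casting→Rehearsal→Principal = 1+5+11 = 17 is longest, so the finish becomes 17 days.

17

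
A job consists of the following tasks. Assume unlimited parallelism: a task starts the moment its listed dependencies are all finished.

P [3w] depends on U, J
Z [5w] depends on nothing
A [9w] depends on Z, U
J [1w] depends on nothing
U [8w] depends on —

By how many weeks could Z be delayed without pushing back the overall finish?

3

The longest chain is U→A = 8+9 = 17; overall finish 17 weeks.
Longest path through Z: 14 weeks (earliest finish 5, latest finish 8).
Slack of Z = 3 − 0 = 3 weeks.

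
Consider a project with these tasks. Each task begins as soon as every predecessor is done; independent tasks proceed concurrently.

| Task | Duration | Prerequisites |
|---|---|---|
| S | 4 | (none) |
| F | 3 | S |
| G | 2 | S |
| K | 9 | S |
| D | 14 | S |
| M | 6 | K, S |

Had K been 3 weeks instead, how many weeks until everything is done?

18

Baseline: S→K→M = 4+9+6 = 19 → 19 weeks.
Since K is critical, the -6 change carries straight to that chain (now 13 weeks).
The binding chain switches to S→D = 4+14 = 18; finish 18 weeks.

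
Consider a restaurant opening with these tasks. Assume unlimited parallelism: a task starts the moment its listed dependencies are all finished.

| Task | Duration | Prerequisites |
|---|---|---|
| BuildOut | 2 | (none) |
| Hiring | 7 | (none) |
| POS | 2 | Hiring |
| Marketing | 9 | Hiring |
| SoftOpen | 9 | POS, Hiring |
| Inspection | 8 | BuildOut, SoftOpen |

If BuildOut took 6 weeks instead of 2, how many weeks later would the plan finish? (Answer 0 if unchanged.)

Critical path before the change: Hiring→POS→SoftOpen→Inspection = 7+2+9+8 = 26 giving 26 weeks.
BuildOut has 16 weeks of float (longest path through it is 10).
No other chain overtakes it, so the finish is 26 weeks.
Change in finish: 26 − 26 = +0 weeks.

0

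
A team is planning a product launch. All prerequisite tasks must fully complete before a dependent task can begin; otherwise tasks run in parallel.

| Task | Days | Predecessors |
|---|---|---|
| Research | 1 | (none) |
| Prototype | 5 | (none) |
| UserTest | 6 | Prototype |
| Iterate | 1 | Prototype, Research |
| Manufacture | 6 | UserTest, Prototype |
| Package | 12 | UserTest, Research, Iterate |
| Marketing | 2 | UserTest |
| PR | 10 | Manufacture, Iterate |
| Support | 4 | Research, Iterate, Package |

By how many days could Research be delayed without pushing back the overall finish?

9

Critical path: Prototype→UserTest→Manufacture→PR = 5+6+6+10 = 27, so the finish is 27 days.
The longest chain containing Research totals 18 days.
Float = 27 − 18 = 9.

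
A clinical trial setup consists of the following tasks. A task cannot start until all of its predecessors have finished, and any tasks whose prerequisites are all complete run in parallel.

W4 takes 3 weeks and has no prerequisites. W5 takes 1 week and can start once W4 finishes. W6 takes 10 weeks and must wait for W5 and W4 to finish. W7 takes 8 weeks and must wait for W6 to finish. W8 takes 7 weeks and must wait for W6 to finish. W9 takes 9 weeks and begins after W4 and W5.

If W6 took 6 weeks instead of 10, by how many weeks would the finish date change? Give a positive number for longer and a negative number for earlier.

As given, the longest chain is W4→W5→W6→W7 = 3+1+10+8 = 22, so the finish is 22 weeks.
W6 lies on that path, so at 6 weeks the path becomes 18 weeks.
That remains the longest chain; total 18 weeks.
Change in finish: 18 − 22 = -4 weeks.

-4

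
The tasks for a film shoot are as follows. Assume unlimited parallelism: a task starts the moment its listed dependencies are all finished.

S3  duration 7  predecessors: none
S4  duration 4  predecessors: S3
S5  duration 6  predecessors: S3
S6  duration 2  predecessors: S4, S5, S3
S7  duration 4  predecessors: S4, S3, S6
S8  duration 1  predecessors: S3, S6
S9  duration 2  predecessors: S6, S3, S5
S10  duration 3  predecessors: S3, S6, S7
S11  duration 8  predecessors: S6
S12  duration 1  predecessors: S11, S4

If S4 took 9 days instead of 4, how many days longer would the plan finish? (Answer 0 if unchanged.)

3

Actual critical path: S3→S5→S6→S11→S12 = 7+6+2+8+1 = 24 ⇒ 24 days.
S4 has 2 days of float (longest path through it is 22).
New critical path: S3→S4→S6→S11→S12 = 7+9+2+8+1 = 27 ⇒ 27 days.
Change in finish: 27 − 24 = +3 days.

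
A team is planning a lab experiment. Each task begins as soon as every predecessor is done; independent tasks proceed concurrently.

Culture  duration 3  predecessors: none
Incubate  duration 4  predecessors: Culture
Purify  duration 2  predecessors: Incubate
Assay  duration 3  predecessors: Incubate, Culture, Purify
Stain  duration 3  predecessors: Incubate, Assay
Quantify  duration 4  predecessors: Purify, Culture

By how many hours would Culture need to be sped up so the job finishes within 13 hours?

2

Current finish: 15 hours; target: 13.
Culture is on every critical path, so each hour cut from Culture cuts the finish by one (this holds down to a finish of 13).
Need 15 − 13 = 2 hours off Culture → Culture becomes 1 hour, finish becomes 13.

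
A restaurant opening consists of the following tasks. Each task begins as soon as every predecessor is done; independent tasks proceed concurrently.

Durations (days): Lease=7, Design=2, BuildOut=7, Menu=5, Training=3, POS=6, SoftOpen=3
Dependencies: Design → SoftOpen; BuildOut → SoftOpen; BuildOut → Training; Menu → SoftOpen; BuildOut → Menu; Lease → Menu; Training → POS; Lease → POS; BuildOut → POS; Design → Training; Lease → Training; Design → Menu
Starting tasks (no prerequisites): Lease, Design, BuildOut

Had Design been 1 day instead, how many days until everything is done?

Actual critical path: Lease→Training→POS = 7+3+6 = 16 ⇒ 16 days.
Design has 5 days of float (longest path through it is 11).
That remains the longest chain; total 16 days.

16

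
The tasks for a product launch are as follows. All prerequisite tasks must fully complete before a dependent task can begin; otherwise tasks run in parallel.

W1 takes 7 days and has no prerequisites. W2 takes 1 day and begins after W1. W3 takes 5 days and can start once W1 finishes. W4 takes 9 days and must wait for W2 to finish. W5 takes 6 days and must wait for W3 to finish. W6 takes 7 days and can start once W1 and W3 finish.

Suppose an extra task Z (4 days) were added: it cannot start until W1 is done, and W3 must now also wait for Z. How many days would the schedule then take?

Originally the schedule takes 19 days.
With Z inserted, W3 now waits for max(W1, Z).
New critical path: W1→Z→W3→W6 = 7+4+5+7 = 23 ⇒ 23 days.

23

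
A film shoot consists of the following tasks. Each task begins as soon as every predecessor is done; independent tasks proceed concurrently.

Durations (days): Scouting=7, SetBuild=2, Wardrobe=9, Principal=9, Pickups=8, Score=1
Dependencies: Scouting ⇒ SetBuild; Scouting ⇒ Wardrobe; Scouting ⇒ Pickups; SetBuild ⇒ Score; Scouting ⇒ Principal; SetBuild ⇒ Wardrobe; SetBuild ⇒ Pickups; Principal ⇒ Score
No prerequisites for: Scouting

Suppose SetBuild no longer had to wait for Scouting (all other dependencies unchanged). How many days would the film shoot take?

17

Original critical path: Scouting→SetBuild→Wardrobe = 7+2+9 = 18 ⇒ 18 days.
Without Scouting→SetBuild, SetBuild's earliest start moves from 7 to 0.
After: Scouting→Principal→Score = 7+9+1 = 17 → 17 days.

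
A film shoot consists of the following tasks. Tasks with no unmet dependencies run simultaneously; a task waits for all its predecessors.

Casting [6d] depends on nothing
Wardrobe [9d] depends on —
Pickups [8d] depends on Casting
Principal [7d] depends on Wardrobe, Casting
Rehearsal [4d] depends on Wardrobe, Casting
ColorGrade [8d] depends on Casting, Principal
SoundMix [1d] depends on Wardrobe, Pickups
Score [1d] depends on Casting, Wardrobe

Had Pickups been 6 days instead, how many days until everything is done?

Actual critical path: Wardrobe→Principal→ColorGrade = 9+7+8 = 24 ⇒ 24 days.
The longest path through Pickups is only 15 days, so Pickups has float 9.
That remains the longest chain; total 24 days.

24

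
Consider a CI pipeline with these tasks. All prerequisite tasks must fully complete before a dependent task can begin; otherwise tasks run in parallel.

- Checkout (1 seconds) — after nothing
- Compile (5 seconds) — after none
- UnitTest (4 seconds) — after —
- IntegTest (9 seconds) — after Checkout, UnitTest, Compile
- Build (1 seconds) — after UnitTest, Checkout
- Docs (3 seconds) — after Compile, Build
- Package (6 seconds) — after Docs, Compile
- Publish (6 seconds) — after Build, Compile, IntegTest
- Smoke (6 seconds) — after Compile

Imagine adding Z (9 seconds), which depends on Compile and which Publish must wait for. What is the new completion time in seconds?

20

Originally the plan takes 20 seconds.
With Z inserted, Publish now waits for max(Build, Compile, IntegTest, Z).
New critical path: Compile→Z→Publish = 5+9+6 = 20 ⇒ 20 seconds.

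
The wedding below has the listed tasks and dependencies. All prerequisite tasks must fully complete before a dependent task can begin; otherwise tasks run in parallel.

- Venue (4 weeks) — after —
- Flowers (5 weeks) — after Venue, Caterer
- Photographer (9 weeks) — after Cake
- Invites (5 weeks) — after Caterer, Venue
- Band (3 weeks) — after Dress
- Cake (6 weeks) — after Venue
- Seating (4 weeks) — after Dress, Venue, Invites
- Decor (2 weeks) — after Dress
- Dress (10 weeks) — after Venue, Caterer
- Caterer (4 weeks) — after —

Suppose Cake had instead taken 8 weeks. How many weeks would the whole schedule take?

The binding path is Venue→Cake→Photographer = 4+6+9 = 19; finish at 19 weeks.
Cake is on the critical path; changing it to 8 makes that path 21 weeks.
The critical path is still Venue→Cake→Photographer; finish is now 21 weeks.

21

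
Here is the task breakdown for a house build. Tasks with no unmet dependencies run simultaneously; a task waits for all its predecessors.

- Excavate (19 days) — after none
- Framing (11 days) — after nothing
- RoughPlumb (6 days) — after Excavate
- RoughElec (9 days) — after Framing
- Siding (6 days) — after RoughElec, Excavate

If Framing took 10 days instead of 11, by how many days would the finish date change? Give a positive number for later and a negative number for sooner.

As given, the longest chain is Framing→RoughElec→Siding = 11+9+6 = 26, so the finish is 26 days.
Since Framing is critical, the -1 change carries straight to that chain (now 25 days).
New critical path: Excavate→RoughPlumb = 19+6 = 25 ⇒ 25 days.
Change in finish: 25 − 26 = -1 days.

-1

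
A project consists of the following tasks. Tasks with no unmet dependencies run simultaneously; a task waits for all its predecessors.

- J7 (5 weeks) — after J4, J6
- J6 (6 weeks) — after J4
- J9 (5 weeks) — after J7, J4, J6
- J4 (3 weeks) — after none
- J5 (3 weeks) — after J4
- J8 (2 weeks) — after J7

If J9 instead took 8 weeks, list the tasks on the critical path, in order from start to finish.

As given, the longest chain is J4→J6→J7→J9 = 3+6+5+5 = 19, so the finish is 19 weeks.
J9 is on the critical path; changing it to 8 makes that path 22 weeks.
The critical path is still J4→J6→J7→J9; finish is now 22 weeks.

J4, J6, J7, J9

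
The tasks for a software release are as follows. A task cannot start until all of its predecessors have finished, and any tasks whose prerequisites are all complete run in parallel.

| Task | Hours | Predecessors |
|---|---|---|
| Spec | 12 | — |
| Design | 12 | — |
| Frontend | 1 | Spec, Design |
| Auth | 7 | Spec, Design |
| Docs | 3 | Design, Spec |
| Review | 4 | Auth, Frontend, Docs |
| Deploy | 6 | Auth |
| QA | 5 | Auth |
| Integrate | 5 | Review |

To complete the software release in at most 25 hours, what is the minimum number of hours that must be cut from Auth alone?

3

Current finish: 28 hours; target: 25.
Auth is on every critical path, so each hour cut from Auth cuts the finish by one (this holds down to a finish of 24).
Need 28 − 25 = 3 hours off Auth → Auth becomes 4 hours, finish becomes 25.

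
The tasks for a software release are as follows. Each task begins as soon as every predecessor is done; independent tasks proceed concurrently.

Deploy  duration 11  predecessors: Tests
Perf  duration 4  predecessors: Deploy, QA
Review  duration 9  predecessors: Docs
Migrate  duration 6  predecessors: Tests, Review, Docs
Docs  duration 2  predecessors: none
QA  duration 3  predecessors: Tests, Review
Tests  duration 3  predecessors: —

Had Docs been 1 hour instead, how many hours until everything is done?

18

Actual critical path: Docs→Review→QA→Perf = 2+9+3+4 = 18 ⇒ 18 hours.
Docs is on the critical path; changing it to 1 makes that path 17 hours.
The binding chain switches to Tests→Deploy→Perf = 3+11+4 = 18; finish 18 hours.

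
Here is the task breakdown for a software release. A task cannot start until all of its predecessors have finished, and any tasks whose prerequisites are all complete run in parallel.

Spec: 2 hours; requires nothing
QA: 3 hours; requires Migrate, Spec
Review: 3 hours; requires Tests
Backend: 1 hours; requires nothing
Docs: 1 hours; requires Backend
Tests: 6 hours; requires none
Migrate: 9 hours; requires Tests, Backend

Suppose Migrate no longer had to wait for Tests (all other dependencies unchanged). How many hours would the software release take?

13

Original critical path: Tests→Migrate→QA = 6+9+3 = 18 ⇒ 18 hours.
Without Tests→Migrate, Migrate's earliest start moves from 6 to 1.
The longest chain is now Backend→Migrate→QA = 1+9+3 = 13, so the software release takes 13 hours.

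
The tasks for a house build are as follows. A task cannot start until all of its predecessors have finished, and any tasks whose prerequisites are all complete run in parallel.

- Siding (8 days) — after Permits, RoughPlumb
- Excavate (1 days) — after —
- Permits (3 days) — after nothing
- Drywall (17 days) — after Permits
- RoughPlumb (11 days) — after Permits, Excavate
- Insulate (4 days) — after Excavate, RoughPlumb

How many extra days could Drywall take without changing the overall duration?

The longest chain is Permits→RoughPlumb→Siding = 3+11+8 = 22; overall finish 22 days.
Drywall finishes as early as 20 and must finish by 22.
Float = 22 − 20 = 2.

2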